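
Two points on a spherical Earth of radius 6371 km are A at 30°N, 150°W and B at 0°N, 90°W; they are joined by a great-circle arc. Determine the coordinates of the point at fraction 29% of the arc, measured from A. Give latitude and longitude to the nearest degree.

Convert each endpoint to a unit vector on the sphere (x = cos φ cos λ, y = cos φ sin λ, z = sin φ).
The central angle between the endpoints is δ = arccos(p₁·p₂) ≈ 1.123 rad (64.3°).
Interpolate at f = 0.29 with slerp weights a = sin((1−f)δ)/sin δ ≈ 0.794, b = sin(fδ)/sin δ ≈ 0.355.
p = a·p₁ + b·p₂ ≈ (-0.595, -0.699, 0.397); φ = arcsin(p_z) ≈ 23.38°, λ = atan2(p_y, p_x) ≈ -130.43°.

≈ 23°N, 130°W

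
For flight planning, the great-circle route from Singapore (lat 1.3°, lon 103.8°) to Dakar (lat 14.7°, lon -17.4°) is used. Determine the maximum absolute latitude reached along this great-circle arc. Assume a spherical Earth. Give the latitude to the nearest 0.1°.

The great circle lies in the plane with unit normal n̂ = (p₁ × p₂)/|p₁ × p₂|.
Here n̂_z ≈ -0.952; the vertex latitude is φ_max = arccos|n̂_z| ≈ 17.8°.

≈ 17.8°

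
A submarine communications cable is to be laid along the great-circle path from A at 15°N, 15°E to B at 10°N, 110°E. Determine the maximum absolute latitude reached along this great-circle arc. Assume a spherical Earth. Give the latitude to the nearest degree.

The great circle lies in the plane with unit normal n̂ = (p₁ × p₂)/|p₁ × p₂|.
Here n̂_z ≈ +0.948; the vertex latitude is φ_max = arccos|n̂_z| ≈ 18.5°.
Check via Clairaut: cos φ_max = |cos φ₁| · sin C = cos(15.0°)·sin(79.0°) ≈ 0.948, again giving ≈ 18.5°.

≈ 19°N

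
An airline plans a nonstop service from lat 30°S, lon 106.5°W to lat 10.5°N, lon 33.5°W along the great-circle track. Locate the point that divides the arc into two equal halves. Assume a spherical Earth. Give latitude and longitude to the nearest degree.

Write both endpoints as unit vectors p₁, p₂ with components (cos φ cos λ, cos φ sin λ, sin φ).
The central angle between the endpoints is δ = arccos(p₁·p₂) ≈ 1.412 rad (80.9°).
Interpolate at f = 1/2 with slerp weights a = sin((1−f)δ)/sin δ ≈ 0.657, b = sin(fδ)/sin δ ≈ 0.657.
p = a·p₁ + b·p₂ ≈ (0.377, -0.902, -0.209); φ = arcsin(p_z) ≈ -12.05°, λ = atan2(p_y, p_x) ≈ -67.31°.

≈ lat 12°S, lon 67°W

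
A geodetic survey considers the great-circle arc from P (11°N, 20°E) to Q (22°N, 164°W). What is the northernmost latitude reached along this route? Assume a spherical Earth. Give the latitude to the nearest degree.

The great circle lies in the plane with unit normal n̂ = (p₁ × p₂)/|p₁ × p₂|.
Here n̂_z ≈ +0.116; the vertex latitude is φ_max = arccos|n̂_z| ≈ 83.3°.
Check via Clairaut: cos φ_max = |cos φ₁| · sin C = cos(11.0°)·sin(6.8°) ≈ 0.116, again giving ≈ 83.3°.

≈ 83°N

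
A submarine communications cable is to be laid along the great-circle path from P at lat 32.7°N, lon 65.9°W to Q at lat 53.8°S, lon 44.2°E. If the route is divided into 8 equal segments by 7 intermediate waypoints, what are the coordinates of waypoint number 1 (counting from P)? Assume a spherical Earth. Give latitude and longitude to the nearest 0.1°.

≈ lat 20.7°N, lon 54.1°W

Write both endpoints as unit vectors p₁, p₂ with components (cos φ cos λ, cos φ sin λ, sin φ).
The central angle between the endpoints is δ = arccos(p₁·p₂) ≈ 2.223 rad (127.4°).
Interpolate at f = 1/8 with slerp weights a = sin((1−f)δ)/sin δ ≈ 1.171, b = sin(fδ)/sin δ ≈ 0.345.
p = a·p₁ + b·p₂ ≈ (0.548, -0.757, 0.354); φ = arcsin(p_z) ≈ 20.74°, λ = atan2(p_y, p_x) ≈ -54.09°.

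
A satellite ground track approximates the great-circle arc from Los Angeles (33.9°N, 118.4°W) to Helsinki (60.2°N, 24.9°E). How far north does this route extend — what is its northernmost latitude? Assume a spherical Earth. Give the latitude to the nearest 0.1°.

≈ 75.6°N

The great circle lies in the plane with unit normal n̂ = (p₁ × p₂)/|p₁ × p₂|.
Here n̂_z ≈ +0.249; the vertex latitude is φ_max = arccos|n̂_z| ≈ 75.6°.
Check via Clairaut: cos φ_max = |cos φ₁| · sin C = cos(33.9°)·sin(17.5°) ≈ 0.249, again giving ≈ 75.6°.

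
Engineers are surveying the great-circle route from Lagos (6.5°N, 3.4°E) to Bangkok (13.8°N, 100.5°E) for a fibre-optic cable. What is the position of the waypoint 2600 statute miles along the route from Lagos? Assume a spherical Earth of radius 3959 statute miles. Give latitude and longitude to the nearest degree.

≈ (14°N, 41°E)

Write both endpoints as unit vectors p₁, p₂ with components (cos φ cos λ, cos φ sin λ, sin φ).
The central angle between the endpoints is δ = arccos(p₁·p₂) ≈ 1.663 rad (95.3°). The total great-circle distance is δ·R ≈ 1.663 × 3959 ≈ 6585 mi, so the target fraction is f = 2600/6585 ≈ 0.395.
Interpolate at f ≈ 0.395 with slerp weights a = sin((1−f)δ)/sin δ ≈ 0.849, b = sin(fδ)/sin δ ≈ 0.613.
p = a·p₁ + b·p₂ ≈ (0.733, 0.635, 0.242); φ = arcsin(p_z) ≈ 14.02°, λ = atan2(p_y, p_x) ≈ 40.92°.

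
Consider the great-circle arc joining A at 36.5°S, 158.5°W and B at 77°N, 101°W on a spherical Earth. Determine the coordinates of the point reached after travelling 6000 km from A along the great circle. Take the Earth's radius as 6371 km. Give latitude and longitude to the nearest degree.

From cos δ = sin φ₁ sin φ₂ + cos φ₁ cos φ₂ cos Δλ, the central angle is δ ≈ 2.074 rad (118.8°). The total great-circle distance is δ·R ≈ 2.074 × 6371 ≈ 13215 km, so the target fraction is f = 6000/13215 ≈ 0.454.
Interpolate at f ≈ 0.454 with slerp weights a = sin((1−f)δ)/sin δ ≈ 1.034, b = sin(fδ)/sin δ ≈ 0.923.
p = a·p₁ + b·p₂ ≈ (-0.813, -0.508, 0.285); φ = arcsin(p_z) ≈ 16.53°, λ = atan2(p_y, p_x) ≈ -147.97°.

≈ 17°N, 148°W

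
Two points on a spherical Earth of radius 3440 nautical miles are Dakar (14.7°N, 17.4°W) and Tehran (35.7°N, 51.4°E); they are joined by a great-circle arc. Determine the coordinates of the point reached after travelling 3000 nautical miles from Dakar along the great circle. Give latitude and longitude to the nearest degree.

Convert each endpoint to a unit vector on the sphere (x = cos φ cos λ, y = cos φ sin λ, z = sin φ).
The central angle between the endpoints is δ = arccos(p₁·p₂) ≈ 1.124 rad (64.4°). The total great-circle distance is δ·R ≈ 1.124 × 3440 ≈ 3866 nmi, so the target fraction is f = 3000/3866 ≈ 0.776.
Interpolate at f ≈ 0.776 with slerp weights a = sin((1−f)δ)/sin δ ≈ 0.276, b = sin(fδ)/sin δ ≈ 0.849.
p = a·p₁ + b·p₂ ≈ (0.685, 0.459, 0.566); φ = arcsin(p_z) ≈ 34.44°, λ = atan2(p_y, p_x) ≈ 33.81°.

≈ 34°N, 34°E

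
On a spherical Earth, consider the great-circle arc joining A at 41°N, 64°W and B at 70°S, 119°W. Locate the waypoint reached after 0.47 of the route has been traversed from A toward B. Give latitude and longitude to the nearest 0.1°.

From cos δ = sin φ₁ sin φ₂ + cos φ₁ cos φ₂ cos Δλ, the central angle is δ ≈ 2.058 rad (117.9°).
Interpolate at f = 0.47 with slerp weights a = sin((1−f)δ)/sin δ ≈ 1.004, b = sin(fδ)/sin δ ≈ 0.932.
p = a·p₁ + b·p₂ ≈ (0.178, -0.960, -0.217); φ = arcsin(p_z) ≈ -12.54°, λ = atan2(p_y, p_x) ≈ -79.52°.

≈ 12.5°S, 79.5°W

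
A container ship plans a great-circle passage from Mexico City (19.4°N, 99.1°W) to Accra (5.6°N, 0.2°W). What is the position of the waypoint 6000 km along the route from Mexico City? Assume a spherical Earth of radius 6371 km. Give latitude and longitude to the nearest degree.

The haversine formula gives a central angle δ ≈ 1.684 rad (96.5°) between the endpoints. The total great-circle distance is δ·R ≈ 1.684 × 6371 ≈ 10728 km, so the target fraction is f = 6000/10728 ≈ 0.559.
Interpolate at f ≈ 0.559 with slerp weights a = sin((1−f)δ)/sin δ ≈ 0.680, b = sin(fδ)/sin δ ≈ 0.814.
p = a·p₁ + b·p₂ ≈ (0.708, -0.636, 0.305); φ = arcsin(p_z) ≈ 17.78°, λ = atan2(p_y, p_x) ≈ -41.93°.

≈ (18°N, 42°W)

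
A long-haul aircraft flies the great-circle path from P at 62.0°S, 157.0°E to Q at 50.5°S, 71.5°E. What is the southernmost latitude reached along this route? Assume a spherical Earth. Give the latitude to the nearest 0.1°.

≈ 65.2°S

The great circle lies in the plane with unit normal n̂ = (p₁ × p₂)/|p₁ × p₂|.
Here n̂_z ≈ -0.420; the vertex latitude is φ_max = arccos|n̂_z| ≈ 65.2°.
Check via Clairaut: cos φ_max = |cos φ₁| · sin C = cos(62.0°)·sin(116.6°) ≈ 0.420, again giving ≈ 65.2°.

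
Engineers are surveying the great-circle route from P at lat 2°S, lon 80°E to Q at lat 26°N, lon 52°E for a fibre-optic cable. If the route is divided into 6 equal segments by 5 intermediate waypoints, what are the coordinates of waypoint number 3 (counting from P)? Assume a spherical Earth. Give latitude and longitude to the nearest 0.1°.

≈ lat 12.4°N, lon 66.8°E

Convert each endpoint to a unit vector on the sphere (x = cos φ cos λ, y = cos φ sin λ, z = sin φ).
The central angle between the endpoints is δ = arccos(p₁·p₂) ≈ 0.680 rad (38.9°).
Interpolate at f = 3/6 with slerp weights a = sin((1−f)δ)/sin δ ≈ 0.530, b = sin(fδ)/sin δ ≈ 0.530.
p = a·p₁ + b·p₂ ≈ (0.385, 0.898, 0.214); φ = arcsin(p_z) ≈ 12.36°, λ = atan2(p_y, p_x) ≈ 66.76°.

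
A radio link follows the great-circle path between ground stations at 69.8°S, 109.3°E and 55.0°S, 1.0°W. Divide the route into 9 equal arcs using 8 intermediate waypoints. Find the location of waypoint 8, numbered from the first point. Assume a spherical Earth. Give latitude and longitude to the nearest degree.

≈ 59°S, 4°E

The haversine formula gives a central angle δ ≈ 0.795 rad (45.6°) between the endpoints.
Interpolate at f = 8/9 with slerp weights a = sin((1−f)δ)/sin δ ≈ 0.124, b = sin(fδ)/sin δ ≈ 0.910.
p = a·p₁ + b·p₂ ≈ (0.508, 0.031, -0.861); φ = arcsin(p_z) ≈ -59.44°, λ = atan2(p_y, p_x) ≈ 3.51°.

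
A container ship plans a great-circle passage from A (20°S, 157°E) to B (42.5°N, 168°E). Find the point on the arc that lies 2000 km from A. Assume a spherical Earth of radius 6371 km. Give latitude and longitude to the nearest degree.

≈ (2°S, 160°E)

From cos δ = sin φ₁ sin φ₂ + cos φ₁ cos φ₂ cos Δλ, the central angle is δ ≈ 1.105 rad (63.3°). The total great-circle distance is δ·R ≈ 1.105 × 6371 ≈ 7041 km, so the target fraction is f = 2000/7041 ≈ 0.284.
Interpolate at f ≈ 0.284 with slerp weights a = sin((1−f)δ)/sin δ ≈ 0.796, b = sin(fδ)/sin δ ≈ 0.346.
p = a·p₁ + b·p₂ ≈ (-0.938, 0.345, -0.039); φ = arcsin(p_z) ≈ -2.22°, λ = atan2(p_y, p_x) ≈ 159.79°.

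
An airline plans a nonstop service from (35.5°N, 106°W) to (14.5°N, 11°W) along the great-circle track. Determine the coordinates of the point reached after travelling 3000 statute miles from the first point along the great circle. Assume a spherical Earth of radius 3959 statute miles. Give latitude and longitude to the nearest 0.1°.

≈ (34.3°N, 52.4°W)

The haversine formula gives a central angle δ ≈ 1.494 rad (85.6°) between the endpoints. The total great-circle distance is δ·R ≈ 1.494 × 3959 ≈ 5915 mi, so the target fraction is f = 3000/5915 ≈ 0.507.
Interpolate at f ≈ 0.507 with slerp weights a = sin((1−f)δ)/sin δ ≈ 0.673, b = sin(fδ)/sin δ ≈ 0.689.
p = a·p₁ + b·p₂ ≈ (0.504, -0.654, 0.564); φ = arcsin(p_z) ≈ 34.31°, λ = atan2(p_y, p_x) ≈ -52.40°.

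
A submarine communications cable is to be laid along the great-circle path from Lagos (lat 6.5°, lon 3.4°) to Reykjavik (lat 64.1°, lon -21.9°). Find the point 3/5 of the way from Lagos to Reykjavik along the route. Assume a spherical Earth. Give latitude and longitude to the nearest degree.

Write both endpoints as unit vectors p₁, p₂ with components (cos φ cos λ, cos φ sin λ, sin φ).
The central angle between the endpoints is δ = arccos(p₁·p₂) ≈ 1.054 rad (60.4°).
Interpolate at f = 3/5 with slerp weights a = sin((1−f)δ)/sin δ ≈ 0.471, b = sin(fδ)/sin δ ≈ 0.680.
p = a·p₁ + b·p₂ ≈ (0.742, -0.083, 0.665); φ = arcsin(p_z) ≈ 41.67°, λ = atan2(p_y, p_x) ≈ -6.38°.

≈ lat 42°, lon -6°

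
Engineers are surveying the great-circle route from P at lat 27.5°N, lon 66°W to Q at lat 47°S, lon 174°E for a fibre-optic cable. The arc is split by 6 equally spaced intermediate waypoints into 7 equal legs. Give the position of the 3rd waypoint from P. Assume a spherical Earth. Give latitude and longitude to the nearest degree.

Write both endpoints as unit vectors p₁, p₂ with components (cos φ cos λ, cos φ sin λ, sin φ).
The central angle between the endpoints is δ = arccos(p₁·p₂) ≈ 2.266 rad (129.8°).
Interpolate at f = 3/7 with slerp weights a = sin((1−f)δ)/sin δ ≈ 1.252, b = sin(fδ)/sin δ ≈ 1.074.
p = a·p₁ + b·p₂ ≈ (-0.277, -0.938, -0.208); φ = arcsin(p_z) ≈ -11.98°, λ = atan2(p_y, p_x) ≈ -106.44°.

≈ lat 12°S, lon 106°W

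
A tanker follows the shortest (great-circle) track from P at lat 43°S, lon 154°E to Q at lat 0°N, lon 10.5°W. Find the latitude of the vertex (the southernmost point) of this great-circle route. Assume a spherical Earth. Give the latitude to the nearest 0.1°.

≈ 74.0°S

The great circle lies in the plane with unit normal n̂ = (p₁ × p₂)/|p₁ × p₂|.
Here n̂_z ≈ -0.275; the vertex latitude is φ_max = arccos|n̂_z| ≈ 74.0°.
Check via Clairaut: cos φ_max = |cos φ₁| · sin C = cos(43.0°)·sin(157.9°) ≈ 0.275, again giving ≈ 74.0°.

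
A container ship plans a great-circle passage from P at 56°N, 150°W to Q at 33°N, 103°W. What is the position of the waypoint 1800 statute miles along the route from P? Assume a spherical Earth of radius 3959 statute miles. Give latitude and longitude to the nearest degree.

Write both endpoints as unit vectors p₁, p₂ with components (cos φ cos λ, cos φ sin λ, sin φ).
The central angle between the endpoints is δ = arccos(p₁·p₂) ≈ 0.690 rad (39.5°). The total great-circle distance is δ·R ≈ 0.690 × 3959 ≈ 2731 mi, so the target fraction is f = 1800/2731 ≈ 0.659.
Interpolate at f ≈ 0.659 with slerp weights a = sin((1−f)δ)/sin δ ≈ 0.366, b = sin(fδ)/sin δ ≈ 0.690.
p = a·p₁ + b·p₂ ≈ (-0.307, -0.666, 0.679); φ = arcsin(p_z) ≈ 42.79°, λ = atan2(p_y, p_x) ≈ -114.77°.

≈ 43°N, 115°W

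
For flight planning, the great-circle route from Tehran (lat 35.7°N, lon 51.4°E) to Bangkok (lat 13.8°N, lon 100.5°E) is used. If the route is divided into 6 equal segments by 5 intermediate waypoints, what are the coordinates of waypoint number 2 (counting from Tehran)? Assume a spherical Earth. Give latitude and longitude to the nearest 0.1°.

The haversine formula gives a central angle δ ≈ 0.856 rad (49.0°) between the endpoints.
Interpolate at f = 2/6 with slerp weights a = sin((1−f)δ)/sin δ ≈ 0.715, b = sin(fδ)/sin δ ≈ 0.373.
p = a·p₁ + b·p₂ ≈ (0.296, 0.810, 0.506); φ = arcsin(p_z) ≈ 30.42°, λ = atan2(p_y, p_x) ≈ 69.90°.

≈ lat 30.4°N, lon 69.9°E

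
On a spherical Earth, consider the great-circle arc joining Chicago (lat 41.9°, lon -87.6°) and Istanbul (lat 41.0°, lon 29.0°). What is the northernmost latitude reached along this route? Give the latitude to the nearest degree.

≈ 59°

The great circle lies in the plane with unit normal n̂ = (p₁ × p₂)/|p₁ × p₂|.
Here n̂_z ≈ +0.511; the vertex latitude is φ_max = arccos|n̂_z| ≈ 59.3°.
Check via Clairaut: cos φ_max = |cos φ₁| · sin C = cos(41.9°)·sin(43.4°) ≈ 0.511, again giving ≈ 59.3°.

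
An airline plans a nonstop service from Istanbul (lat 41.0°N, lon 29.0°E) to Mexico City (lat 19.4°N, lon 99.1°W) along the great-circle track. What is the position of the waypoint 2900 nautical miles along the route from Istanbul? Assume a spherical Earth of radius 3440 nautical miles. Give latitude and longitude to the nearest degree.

Convert each endpoint to a unit vector on the sphere (x = cos φ cos λ, y = cos φ sin λ, z = sin φ).
The central angle between the endpoints is δ = arccos(p₁·p₂) ≈ 1.794 rad (102.8°). The total great-circle distance is δ·R ≈ 1.794 × 3440 ≈ 6171 nmi, so the target fraction is f = 2900/6171 ≈ 0.470.
Interpolate at f ≈ 0.470 with slerp weights a = sin((1−f)δ)/sin δ ≈ 0.835, b = sin(fδ)/sin δ ≈ 0.766.
p = a·p₁ + b·p₂ ≈ (0.437, -0.408, 0.802); φ = arcsin(p_z) ≈ 53.31°, λ = atan2(p_y, p_x) ≈ -43.03°.

≈ lat 53°N, lon 43°W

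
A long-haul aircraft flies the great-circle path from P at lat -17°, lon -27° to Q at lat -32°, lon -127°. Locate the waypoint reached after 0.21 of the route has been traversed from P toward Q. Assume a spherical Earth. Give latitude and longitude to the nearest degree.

Write both endpoints as unit vectors p₁, p₂ with components (cos φ cos λ, cos φ sin λ, sin φ).
The central angle between the endpoints is δ = arccos(p₁·p₂) ≈ 1.557 rad (89.2°).
Interpolate at f = 0.21 with slerp weights a = sin((1−f)δ)/sin δ ≈ 0.943, b = sin(fδ)/sin δ ≈ 0.321.
p = a·p₁ + b·p₂ ≈ (0.639, -0.627, -0.446); φ = arcsin(p_z) ≈ -26.47°, λ = atan2(p_y, p_x) ≈ -44.43°.

≈ lat -26°, lon -44°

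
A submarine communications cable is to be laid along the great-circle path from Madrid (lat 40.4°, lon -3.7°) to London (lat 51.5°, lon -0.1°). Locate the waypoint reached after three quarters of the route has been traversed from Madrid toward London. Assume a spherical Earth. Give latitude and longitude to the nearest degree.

≈ lat 49°, lon -1°

Convert each endpoint to a unit vector on the sphere (x = cos φ cos λ, y = cos φ sin λ, z = sin φ).
The central angle between the endpoints is δ = arccos(p₁·p₂) ≈ 0.199 rad (11.4°).
Interpolate at f = 3/4 with slerp weights a = sin((1−f)δ)/sin δ ≈ 0.252, b = sin(fδ)/sin δ ≈ 0.752.
p = a·p₁ + b·p₂ ≈ (0.659, -0.013, 0.752); φ = arcsin(p_z) ≈ 48.74°, λ = atan2(p_y, p_x) ≈ -1.15°.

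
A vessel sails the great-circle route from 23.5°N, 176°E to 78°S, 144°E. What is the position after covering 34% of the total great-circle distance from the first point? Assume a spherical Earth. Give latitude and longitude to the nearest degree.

≈ 11°S, 172°E

From cos δ = sin φ₁ sin φ₂ + cos φ₁ cos φ₂ cos Δλ, the central angle is δ ≈ 1.801 rad (103.2°).
Interpolate at f = 0.34 with slerp weights a = sin((1−f)δ)/sin δ ≈ 0.953, b = sin(fδ)/sin δ ≈ 0.590.
p = a·p₁ + b·p₂ ≈ (-0.971, 0.133, -0.197); φ = arcsin(p_z) ≈ -11.39°, λ = atan2(p_y, p_x) ≈ 172.20°.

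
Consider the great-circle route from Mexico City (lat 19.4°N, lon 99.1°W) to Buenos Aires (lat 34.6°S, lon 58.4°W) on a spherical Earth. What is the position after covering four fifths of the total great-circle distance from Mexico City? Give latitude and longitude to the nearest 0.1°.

≈ lat 24.4°S, lon 68.1°W

Convert each endpoint to a unit vector on the sphere (x = cos φ cos λ, y = cos φ sin λ, z = sin φ).
The central angle between the endpoints is δ = arccos(p₁·p₂) ≈ 1.159 rad (66.4°).
Interpolate at f = 4/5 with slerp weights a = sin((1−f)δ)/sin δ ≈ 0.251, b = sin(fδ)/sin δ ≈ 0.873.
p = a·p₁ + b·p₂ ≈ (0.339, -0.846, -0.412); φ = arcsin(p_z) ≈ -24.36°, λ = atan2(p_y, p_x) ≈ -68.15°.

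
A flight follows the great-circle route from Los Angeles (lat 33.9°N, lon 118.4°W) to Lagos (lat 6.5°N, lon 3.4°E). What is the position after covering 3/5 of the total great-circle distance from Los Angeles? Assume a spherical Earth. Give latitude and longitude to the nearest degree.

≈ lat 32°N, lon 36°W

Write both endpoints as unit vectors p₁, p₂ with components (cos φ cos λ, cos φ sin λ, sin φ).
The central angle between the endpoints is δ = arccos(p₁·p₂) ≈ 1.951 rad (111.8°).
Interpolate at f = 3/5 with slerp weights a = sin((1−f)δ)/sin δ ≈ 0.758, b = sin(fδ)/sin δ ≈ 0.992.
p = a·p₁ + b·p₂ ≈ (0.685, -0.495, 0.535); φ = arcsin(p_z) ≈ 32.34°, λ = atan2(p_y, p_x) ≈ -35.86°.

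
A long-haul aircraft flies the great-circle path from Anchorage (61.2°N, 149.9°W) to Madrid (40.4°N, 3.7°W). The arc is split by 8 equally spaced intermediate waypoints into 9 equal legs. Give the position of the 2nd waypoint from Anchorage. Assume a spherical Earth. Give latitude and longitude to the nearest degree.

From cos δ = sin φ₁ sin φ₂ + cos φ₁ cos φ₂ cos Δλ, the central angle is δ ≈ 1.305 rad (74.7°).
Interpolate at f = 2/9 with slerp weights a = sin((1−f)δ)/sin δ ≈ 0.880, b = sin(fδ)/sin δ ≈ 0.296.
p = a·p₁ + b·p₂ ≈ (-0.142, -0.227, 0.963); φ = arcsin(p_z) ≈ 74.46°, λ = atan2(p_y, p_x) ≈ -121.95°.

≈ (74°N, 122°W)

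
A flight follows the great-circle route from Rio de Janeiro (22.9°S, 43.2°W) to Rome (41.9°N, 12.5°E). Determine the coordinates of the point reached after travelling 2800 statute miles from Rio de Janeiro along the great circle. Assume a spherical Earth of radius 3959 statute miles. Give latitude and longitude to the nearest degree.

≈ 10°N, 19°W

Write both endpoints as unit vectors p₁, p₂ with components (cos φ cos λ, cos φ sin λ, sin φ).
The central angle between the endpoints is δ = arccos(p₁·p₂) ≈ 1.444 rad (82.7°). The total great-circle distance is δ·R ≈ 1.444 × 3959 ≈ 5717 mi, so the target fraction is f = 2800/5717 ≈ 0.490.
Interpolate at f ≈ 0.490 with slerp weights a = sin((1−f)δ)/sin δ ≈ 0.677, b = sin(fδ)/sin δ ≈ 0.655.
p = a·p₁ + b·p₂ ≈ (0.931, -0.322, 0.174); φ = arcsin(p_z) ≈ 10.01°, λ = atan2(p_y, p_x) ≈ -19.06°.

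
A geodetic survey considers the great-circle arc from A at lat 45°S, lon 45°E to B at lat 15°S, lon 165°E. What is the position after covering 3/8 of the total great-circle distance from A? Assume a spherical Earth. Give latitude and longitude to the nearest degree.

≈ lat 52°S, lon 102°E

The haversine formula gives a central angle δ ≈ 1.730 rad (99.1°) between the endpoints.
Interpolate at f = 3/8 with slerp weights a = sin((1−f)δ)/sin δ ≈ 0.894, b = sin(fδ)/sin δ ≈ 0.612.
p = a·p₁ + b·p₂ ≈ (-0.124, 0.600, -0.790); φ = arcsin(p_z) ≈ -52.22°, λ = atan2(p_y, p_x) ≈ 101.68°.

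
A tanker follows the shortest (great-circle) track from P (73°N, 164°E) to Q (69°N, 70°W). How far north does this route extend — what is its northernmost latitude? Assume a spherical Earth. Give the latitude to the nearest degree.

≈ 81°N

The great circle lies in the plane with unit normal n̂ = (p₁ × p₂)/|p₁ × p₂|.
Here n̂_z ≈ +0.152; the vertex latitude is φ_max = arccos|n̂_z| ≈ 81.2°.
Check via Clairaut: cos φ_max = |cos φ₁| · sin C = cos(73.0°)·sin(31.4°) ≈ 0.152, again giving ≈ 81.2°.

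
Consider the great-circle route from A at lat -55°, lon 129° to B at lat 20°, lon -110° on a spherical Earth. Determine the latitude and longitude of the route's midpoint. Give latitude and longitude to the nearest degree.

Convert each endpoint to a unit vector on the sphere (x = cos φ cos λ, y = cos φ sin λ, z = sin φ).
The central angle between the endpoints is δ = arccos(p₁·p₂) ≈ 2.162 rad (123.9°).
Interpolate at f = 1/2 with slerp weights a = sin((1−f)δ)/sin δ ≈ 1.063, b = sin(fδ)/sin δ ≈ 1.063.
p = a·p₁ + b·p₂ ≈ (-0.726, -0.465, -0.507); φ = arcsin(p_z) ≈ -30.49°, λ = atan2(p_y, p_x) ≈ -147.35°.

≈ lat -30°, lon -147°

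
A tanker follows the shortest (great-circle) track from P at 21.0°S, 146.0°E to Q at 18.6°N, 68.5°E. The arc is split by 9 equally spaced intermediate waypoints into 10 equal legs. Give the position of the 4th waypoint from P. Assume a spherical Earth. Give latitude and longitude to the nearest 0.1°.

The haversine formula gives a central angle δ ≈ 1.494 rad (85.6°) between the endpoints.
Interpolate at f = 4/10 with slerp weights a = sin((1−f)δ)/sin δ ≈ 0.783, b = sin(fδ)/sin δ ≈ 0.564.
p = a·p₁ + b·p₂ ≈ (-0.410, 0.906, -0.101); φ = arcsin(p_z) ≈ -5.78°, λ = atan2(p_y, p_x) ≈ 114.35°.

≈ 5.8°S, 114.4°E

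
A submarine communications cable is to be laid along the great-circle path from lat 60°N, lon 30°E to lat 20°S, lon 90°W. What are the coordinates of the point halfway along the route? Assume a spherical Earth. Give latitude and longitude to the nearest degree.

≈ lat 33°N, lon 58°W

Convert each endpoint to a unit vector on the sphere (x = cos φ cos λ, y = cos φ sin λ, z = sin φ).
The central angle between the endpoints is δ = arccos(p₁·p₂) ≈ 2.131 rad (122.1°).
Interpolate at f = 1/2 with slerp weights a = sin((1−f)δ)/sin δ ≈ 1.033, b = sin(fδ)/sin δ ≈ 1.033.
p = a·p₁ + b·p₂ ≈ (0.447, -0.712, 0.541); φ = arcsin(p_z) ≈ 32.76°, λ = atan2(p_y, p_x) ≈ -57.88°.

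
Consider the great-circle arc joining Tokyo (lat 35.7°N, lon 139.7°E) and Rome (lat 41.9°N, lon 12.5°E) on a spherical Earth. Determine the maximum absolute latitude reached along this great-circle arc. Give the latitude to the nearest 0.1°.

≈ 61.2°N

The great circle lies in the plane with unit normal n̂ = (p₁ × p₂)/|p₁ × p₂|.
Here n̂_z ≈ -0.482; the vertex latitude is φ_max = arccos|n̂_z| ≈ 61.2°.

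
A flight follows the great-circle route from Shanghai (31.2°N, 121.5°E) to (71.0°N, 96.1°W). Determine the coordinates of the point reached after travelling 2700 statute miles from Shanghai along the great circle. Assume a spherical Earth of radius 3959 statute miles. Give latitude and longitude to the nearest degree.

The haversine formula gives a central angle δ ≈ 1.298 rad (74.4°) between the endpoints. The total great-circle distance is δ·R ≈ 1.298 × 3959 ≈ 5140 mi, so the target fraction is f = 2700/5140 ≈ 0.525.
Interpolate at f ≈ 0.525 with slerp weights a = sin((1−f)δ)/sin δ ≈ 0.600, b = sin(fδ)/sin δ ≈ 0.654.
p = a·p₁ + b·p₂ ≈ (-0.291, 0.226, 0.930); φ = arcsin(p_z) ≈ 68.39°, λ = atan2(p_y, p_x) ≈ 142.17°.

≈ (68°N, 142°E)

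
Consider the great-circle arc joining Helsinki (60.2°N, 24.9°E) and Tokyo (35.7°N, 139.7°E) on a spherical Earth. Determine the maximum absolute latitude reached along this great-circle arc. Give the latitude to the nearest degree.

The great circle lies in the plane with unit normal n̂ = (p₁ × p₂)/|p₁ × p₂|.
Here n̂_z ≈ +0.389; the vertex latitude is φ_max = arccos|n̂_z| ≈ 67.1°.

≈ 67°N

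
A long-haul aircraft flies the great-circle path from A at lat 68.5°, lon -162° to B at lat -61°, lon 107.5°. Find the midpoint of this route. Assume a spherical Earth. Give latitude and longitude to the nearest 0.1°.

≈ lat 5.3°, lon 144.8°

Convert each endpoint to a unit vector on the sphere (x = cos φ cos λ, y = cos φ sin λ, z = sin φ).
The central angle between the endpoints is δ = arccos(p₁·p₂) ≈ 2.524 rad (144.6°).
Interpolate at f = 1/2 with slerp weights a = sin((1−f)δ)/sin δ ≈ 1.645, b = sin(fδ)/sin δ ≈ 1.645.
p = a·p₁ + b·p₂ ≈ (-0.813, 0.574, 0.092); φ = arcsin(p_z) ≈ 5.27°, λ = atan2(p_y, p_x) ≈ 144.77°.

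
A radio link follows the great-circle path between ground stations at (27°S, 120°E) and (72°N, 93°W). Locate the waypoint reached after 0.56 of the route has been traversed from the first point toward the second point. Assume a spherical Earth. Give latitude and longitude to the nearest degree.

≈ (45°N, 138°E)

Write both endpoints as unit vectors p₁, p₂ with components (cos φ cos λ, cos φ sin λ, sin φ).
The central angle between the endpoints is δ = arccos(p₁·p₂) ≈ 2.295 rad (131.5°).
Interpolate at f = 0.56 with slerp weights a = sin((1−f)δ)/sin δ ≈ 1.131, b = sin(fδ)/sin δ ≈ 1.281.
p = a·p₁ + b·p₂ ≈ (-0.524, 0.477, 0.705); φ = arcsin(p_z) ≈ 44.85°, λ = atan2(p_y, p_x) ≈ 137.71°.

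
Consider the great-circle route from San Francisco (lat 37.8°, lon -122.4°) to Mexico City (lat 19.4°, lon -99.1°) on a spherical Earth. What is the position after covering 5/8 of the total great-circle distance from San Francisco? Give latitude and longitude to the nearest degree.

≈ lat 27°, lon -107°

Convert each endpoint to a unit vector on the sphere (x = cos φ cos λ, y = cos φ sin λ, z = sin φ).
The central angle between the endpoints is δ = arccos(p₁·p₂) ≈ 0.478 rad (27.4°).
Interpolate at f = 5/8 with slerp weights a = sin((1−f)δ)/sin δ ≈ 0.388, b = sin(fδ)/sin δ ≈ 0.640.
p = a·p₁ + b·p₂ ≈ (-0.260, -0.854, 0.450); φ = arcsin(p_z) ≈ 26.75°, λ = atan2(p_y, p_x) ≈ -106.90°.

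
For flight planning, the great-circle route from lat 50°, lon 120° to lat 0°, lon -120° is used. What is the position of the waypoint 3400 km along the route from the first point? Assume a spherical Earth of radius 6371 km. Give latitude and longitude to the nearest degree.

The haversine formula gives a central angle δ ≈ 1.898 rad (108.7°) between the endpoints. The total great-circle distance is δ·R ≈ 1.898 × 6371 ≈ 12092 km, so the target fraction is f = 3400/12092 ≈ 0.281.
Interpolate at f ≈ 0.281 with slerp weights a = sin((1−f)δ)/sin δ ≈ 1.034, b = sin(fδ)/sin δ ≈ 0.537.
p = a·p₁ + b·p₂ ≈ (-0.601, 0.110, 0.792); φ = arcsin(p_z) ≈ 52.35°, λ = atan2(p_y, p_x) ≈ 169.61°.

≈ lat 52°, lon 170°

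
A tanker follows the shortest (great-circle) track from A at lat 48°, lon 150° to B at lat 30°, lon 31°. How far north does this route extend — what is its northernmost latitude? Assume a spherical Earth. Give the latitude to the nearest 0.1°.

≈ 59.4°

The great circle lies in the plane with unit normal n̂ = (p₁ × p₂)/|p₁ × p₂|.
Here n̂_z ≈ -0.509; the vertex latitude is φ_max = arccos|n̂_z| ≈ 59.4°.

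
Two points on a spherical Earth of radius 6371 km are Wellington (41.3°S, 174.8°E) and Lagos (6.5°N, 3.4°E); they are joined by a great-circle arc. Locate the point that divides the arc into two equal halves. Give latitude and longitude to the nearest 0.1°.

The haversine formula gives a central angle δ ≈ 2.520 rad (144.4°) between the endpoints.
Interpolate at f = 1/2 with slerp weights a = sin((1−f)δ)/sin δ ≈ 1.634, b = sin(fδ)/sin δ ≈ 1.634.
p = a·p₁ + b·p₂ ≈ (0.398, 0.208, -0.894); φ = arcsin(p_z) ≈ -63.32°, λ = atan2(p_y, p_x) ≈ 27.53°.

≈ 63.3°S, 27.5°E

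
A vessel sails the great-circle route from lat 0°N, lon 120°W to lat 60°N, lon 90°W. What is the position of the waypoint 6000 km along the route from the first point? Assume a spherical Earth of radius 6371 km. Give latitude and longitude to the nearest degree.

≈ lat 51°N, lon 99°W

From cos δ = sin φ₁ sin φ₂ + cos φ₁ cos φ₂ cos Δλ, the central angle is δ ≈ 1.123 rad (64.3°). The total great-circle distance is δ·R ≈ 1.123 × 6371 ≈ 7154 km, so the target fraction is f = 6000/7154 ≈ 0.839.
Interpolate at f ≈ 0.839 with slerp weights a = sin((1−f)δ)/sin δ ≈ 0.200, b = sin(fδ)/sin δ ≈ 0.897.
p = a·p₁ + b·p₂ ≈ (-0.100, -0.622, 0.777); φ = arcsin(p_z) ≈ 50.98°, λ = atan2(p_y, p_x) ≈ -99.13°.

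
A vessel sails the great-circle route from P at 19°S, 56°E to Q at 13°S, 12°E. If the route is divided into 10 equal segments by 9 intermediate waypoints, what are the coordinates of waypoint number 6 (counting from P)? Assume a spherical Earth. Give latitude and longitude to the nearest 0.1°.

≈ 16.5°S, 29.3°E

From cos δ = sin φ₁ sin φ₂ + cos φ₁ cos φ₂ cos Δλ, the central angle is δ ≈ 0.744 rad (42.6°).
Interpolate at f = 6/10 with slerp weights a = sin((1−f)δ)/sin δ ≈ 0.433, b = sin(fδ)/sin δ ≈ 0.637.
p = a·p₁ + b·p₂ ≈ (0.836, 0.469, -0.284); φ = arcsin(p_z) ≈ -16.52°, λ = atan2(p_y, p_x) ≈ 29.25°.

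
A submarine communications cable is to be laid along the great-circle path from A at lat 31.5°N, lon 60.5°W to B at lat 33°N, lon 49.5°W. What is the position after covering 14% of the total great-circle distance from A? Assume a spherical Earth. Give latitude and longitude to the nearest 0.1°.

≈ lat 31.8°N, lon 59.0°W

The haversine formula gives a central angle δ ≈ 0.164 rad (9.4°) between the endpoints.
Interpolate at f = 0.14 with slerp weights a = sin((1−f)δ)/sin δ ≈ 0.861, b = sin(fδ)/sin δ ≈ 0.141.
p = a·p₁ + b·p₂ ≈ (0.438, -0.729, 0.526); φ = arcsin(p_z) ≈ 31.77°, λ = atan2(p_y, p_x) ≈ -58.98°.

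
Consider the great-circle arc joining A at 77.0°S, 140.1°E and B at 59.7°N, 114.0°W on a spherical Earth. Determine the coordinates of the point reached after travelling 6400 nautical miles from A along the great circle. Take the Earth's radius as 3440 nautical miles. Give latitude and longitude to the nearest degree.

From cos δ = sin φ₁ sin φ₂ + cos φ₁ cos φ₂ cos Δλ, the central angle is δ ≈ 2.631 rad (150.7°). The total great-circle distance is δ·R ≈ 2.631 × 3440 ≈ 9050 nmi, so the target fraction is f = 6400/9050 ≈ 0.707.
Interpolate at f ≈ 0.707 with slerp weights a = sin((1−f)δ)/sin δ ≈ 1.424, b = sin(fδ)/sin δ ≈ 1.960.
p = a·p₁ + b·p₂ ≈ (-0.648, -0.698, 0.305); φ = arcsin(p_z) ≈ 17.73°, λ = atan2(p_y, p_x) ≈ -132.88°.

≈ 18°N, 133°W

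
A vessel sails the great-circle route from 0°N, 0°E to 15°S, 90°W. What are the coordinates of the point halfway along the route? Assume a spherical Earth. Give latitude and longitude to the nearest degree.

≈ 11°S, 44°W

The haversine formula gives a central angle δ ≈ 1.571 rad (90.0°) between the endpoints.
Interpolate at f = 1/2 with slerp weights a = sin((1−f)δ)/sin δ ≈ 0.707, b = sin(fδ)/sin δ ≈ 0.707.
p = a·p₁ + b·p₂ ≈ (0.707, -0.683, -0.183); φ = arcsin(p_z) ≈ -10.55°, λ = atan2(p_y, p_x) ≈ -44.01°.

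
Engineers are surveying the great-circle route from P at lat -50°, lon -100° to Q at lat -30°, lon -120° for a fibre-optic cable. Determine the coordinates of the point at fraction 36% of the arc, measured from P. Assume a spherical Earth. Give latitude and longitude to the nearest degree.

From cos δ = sin φ₁ sin φ₂ + cos φ₁ cos φ₂ cos Δλ, the central angle is δ ≈ 0.437 rad (25.0°).
Interpolate at f = 0.36 with slerp weights a = sin((1−f)δ)/sin δ ≈ 0.652, b = sin(fδ)/sin δ ≈ 0.370.
p = a·p₁ + b·p₂ ≈ (-0.233, -0.691, -0.685); φ = arcsin(p_z) ≈ -43.21°, λ = atan2(p_y, p_x) ≈ -108.65°.

≈ lat -43°, lon -109°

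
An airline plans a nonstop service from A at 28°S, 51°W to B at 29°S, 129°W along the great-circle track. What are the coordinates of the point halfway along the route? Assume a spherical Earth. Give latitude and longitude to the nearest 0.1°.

≈ 34.9°S, 89.8°W

From cos δ = sin φ₁ sin φ₂ + cos φ₁ cos φ₂ cos Δλ, the central angle is δ ≈ 1.172 rad (67.2°).
Interpolate at f = 1/2 with slerp weights a = sin((1−f)δ)/sin δ ≈ 0.600, b = sin(fδ)/sin δ ≈ 0.600.
p = a·p₁ + b·p₂ ≈ (0.003, -0.820, -0.573); φ = arcsin(p_z) ≈ -34.94°, λ = atan2(p_y, p_x) ≈ -89.78°.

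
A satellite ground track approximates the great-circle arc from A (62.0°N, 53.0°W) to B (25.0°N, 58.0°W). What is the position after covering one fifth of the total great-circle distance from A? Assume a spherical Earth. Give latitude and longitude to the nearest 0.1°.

≈ (54.6°N, 54.7°W)

Convert each endpoint to a unit vector on the sphere (x = cos φ cos λ, y = cos φ sin λ, z = sin φ).
The central angle between the endpoints is δ = arccos(p₁·p₂) ≈ 0.648 rad (37.2°).
Interpolate at f = 1/5 with slerp weights a = sin((1−f)δ)/sin δ ≈ 0.821, b = sin(fδ)/sin δ ≈ 0.214.
p = a·p₁ + b·p₂ ≈ (0.335, -0.472, 0.815); φ = arcsin(p_z) ≈ 54.62°, λ = atan2(p_y, p_x) ≈ -54.67°.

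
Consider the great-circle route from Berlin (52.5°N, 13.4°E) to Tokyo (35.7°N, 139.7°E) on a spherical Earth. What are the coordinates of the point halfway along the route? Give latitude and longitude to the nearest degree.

Convert each endpoint to a unit vector on the sphere (x = cos φ cos λ, y = cos φ sin λ, z = sin φ).
The central angle between the endpoints is δ = arccos(p₁·p₂) ≈ 1.400 rad (80.2°).
Interpolate at f = 1/2 with slerp weights a = sin((1−f)δ)/sin δ ≈ 0.654, b = sin(fδ)/sin δ ≈ 0.654.
p = a·p₁ + b·p₂ ≈ (-0.018, 0.436, 0.900); φ = arcsin(p_z) ≈ 64.16°, λ = atan2(p_y, p_x) ≈ 92.33°.

≈ (64°N, 92°E)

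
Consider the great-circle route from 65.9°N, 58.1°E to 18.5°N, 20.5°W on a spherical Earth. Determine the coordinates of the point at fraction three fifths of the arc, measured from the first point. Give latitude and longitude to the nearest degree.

≈ 43°N, 5°W

The haversine formula gives a central angle δ ≈ 1.196 rad (68.5°) between the endpoints.
Interpolate at f = 3/5 with slerp weights a = sin((1−f)δ)/sin δ ≈ 0.495, b = sin(fδ)/sin δ ≈ 0.707.
p = a·p₁ + b·p₂ ≈ (0.734, -0.063, 0.676); φ = arcsin(p_z) ≈ 42.51°, λ = atan2(p_y, p_x) ≈ -4.92°.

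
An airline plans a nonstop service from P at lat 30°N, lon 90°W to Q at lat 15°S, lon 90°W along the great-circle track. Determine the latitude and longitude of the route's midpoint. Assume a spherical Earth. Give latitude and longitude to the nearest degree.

≈ lat 7°N, lon 90°W

From cos δ = sin φ₁ sin φ₂ + cos φ₁ cos φ₂ cos Δλ, the central angle is δ ≈ 0.785 rad (45.0°).
Interpolate at f = 1/2 with slerp weights a = sin((1−f)δ)/sin δ ≈ 0.541, b = sin(fδ)/sin δ ≈ 0.541.
p = a·p₁ + b·p₂ ≈ (0.000, -0.991, 0.131); φ = arcsin(p_z) ≈ 7.50°, λ = atan2(p_y, p_x) ≈ -90.00°.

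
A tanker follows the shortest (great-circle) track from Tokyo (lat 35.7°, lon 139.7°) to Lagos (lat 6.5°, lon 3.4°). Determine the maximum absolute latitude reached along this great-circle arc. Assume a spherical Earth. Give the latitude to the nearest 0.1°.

≈ 49.4°

The great circle lies in the plane with unit normal n̂ = (p₁ × p₂)/|p₁ × p₂|.
Here n̂_z ≈ -0.651; the vertex latitude is φ_max = arccos|n̂_z| ≈ 49.4°.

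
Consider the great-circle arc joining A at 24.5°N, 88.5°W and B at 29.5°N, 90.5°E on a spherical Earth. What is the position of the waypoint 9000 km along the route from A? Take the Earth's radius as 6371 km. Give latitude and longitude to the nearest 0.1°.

≈ 74.5°N, 87.5°E

From cos δ = sin φ₁ sin φ₂ + cos φ₁ cos φ₂ cos Δλ, the central angle is δ ≈ 2.199 rad (126.0°). The total great-circle distance is δ·R ≈ 2.199 × 6371 ≈ 14010 km, so the target fraction is f = 9000/14010 ≈ 0.642.
Interpolate at f ≈ 0.642 with slerp weights a = sin((1−f)δ)/sin δ ≈ 0.875, b = sin(fδ)/sin δ ≈ 1.221.
p = a·p₁ + b·p₂ ≈ (0.012, 0.267, 0.964); φ = arcsin(p_z) ≈ 74.53°, λ = atan2(p_y, p_x) ≈ 87.52°.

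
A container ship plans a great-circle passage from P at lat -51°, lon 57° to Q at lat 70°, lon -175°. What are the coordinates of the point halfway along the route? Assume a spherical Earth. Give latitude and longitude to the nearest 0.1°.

≈ lat 18.1°, lon 89.8°

From cos δ = sin φ₁ sin φ₂ + cos φ₁ cos φ₂ cos Δλ, the central angle is δ ≈ 2.612 rad (149.6°).
Interpolate at f = 1/2 with slerp weights a = sin((1−f)δ)/sin δ ≈ 1.909, b = sin(fδ)/sin δ ≈ 1.909.
p = a·p₁ + b·p₂ ≈ (0.004, 0.951, 0.310); φ = arcsin(p_z) ≈ 18.08°, λ = atan2(p_y, p_x) ≈ 89.77°.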